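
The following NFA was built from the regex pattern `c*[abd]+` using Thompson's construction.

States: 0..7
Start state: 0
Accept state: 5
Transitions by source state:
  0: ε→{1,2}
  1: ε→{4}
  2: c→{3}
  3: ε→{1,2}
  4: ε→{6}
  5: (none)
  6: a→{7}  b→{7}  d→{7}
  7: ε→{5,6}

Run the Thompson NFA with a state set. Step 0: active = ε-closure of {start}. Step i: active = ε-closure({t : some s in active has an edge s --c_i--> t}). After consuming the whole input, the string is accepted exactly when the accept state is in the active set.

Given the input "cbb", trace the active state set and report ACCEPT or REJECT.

S₀ = ε-closure({0}) = {0,1,2,4,6}
'c' @ 1: {1,2,3,4,6}
'b' @ 2: {5,6,7}  ✓accept
'b' @ 3: {5,6,7}  ✓accept
end set {5,6,7} — state 5 in

Answer: ACCEPT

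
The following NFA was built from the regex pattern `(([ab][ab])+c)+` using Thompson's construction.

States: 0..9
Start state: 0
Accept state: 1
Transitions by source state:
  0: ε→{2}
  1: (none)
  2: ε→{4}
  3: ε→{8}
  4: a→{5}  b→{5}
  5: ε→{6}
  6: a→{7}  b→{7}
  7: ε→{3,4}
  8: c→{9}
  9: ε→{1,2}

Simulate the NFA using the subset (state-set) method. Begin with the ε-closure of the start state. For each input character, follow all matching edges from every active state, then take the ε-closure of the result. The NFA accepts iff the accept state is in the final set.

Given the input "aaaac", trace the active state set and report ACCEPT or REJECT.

Answer: ACCEPT

Steps:
S₀ = ε-closure({0}) = {0,2,4}
'a' @ 1: {5,6}
'a' @ 2: {3,4,7,8}
'a' @ 3: {5,6}
'a' @ 4: {3,4,7,8}
'c' @ 5: {1,2,4,9}  ✓accept
final: {1,2,4,9}; accept 1 in set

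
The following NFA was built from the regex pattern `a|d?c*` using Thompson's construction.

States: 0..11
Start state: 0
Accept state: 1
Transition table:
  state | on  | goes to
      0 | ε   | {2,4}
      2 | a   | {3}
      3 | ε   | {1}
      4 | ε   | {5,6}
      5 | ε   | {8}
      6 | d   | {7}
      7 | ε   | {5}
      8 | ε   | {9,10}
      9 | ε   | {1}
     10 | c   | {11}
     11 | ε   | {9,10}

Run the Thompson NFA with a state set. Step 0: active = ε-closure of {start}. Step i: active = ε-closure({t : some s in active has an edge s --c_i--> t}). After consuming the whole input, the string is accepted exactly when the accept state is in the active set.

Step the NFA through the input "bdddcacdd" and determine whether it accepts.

Answer: REJECT

Trace:
initial (ε-close {0}): {0,1,2,4,5,6,8,9,10}
'b' @ 1: {}  — no active states
rest 'dddcacdd' ignored (set empty)
end set {} — state 1 not in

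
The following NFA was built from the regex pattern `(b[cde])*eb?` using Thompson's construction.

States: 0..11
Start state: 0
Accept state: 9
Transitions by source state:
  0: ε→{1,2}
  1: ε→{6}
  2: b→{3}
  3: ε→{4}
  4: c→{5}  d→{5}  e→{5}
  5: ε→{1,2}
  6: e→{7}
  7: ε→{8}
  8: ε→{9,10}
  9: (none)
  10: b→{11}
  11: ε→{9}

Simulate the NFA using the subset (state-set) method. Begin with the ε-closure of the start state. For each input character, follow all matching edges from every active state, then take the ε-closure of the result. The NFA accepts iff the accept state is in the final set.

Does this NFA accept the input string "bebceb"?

initial (ε-close {0}): {0,1,2,6}
'b' @ 1: {3,4}
'e' @ 2: {1,2,5,6}
'b' @ 3: {3,4}
'c' @ 4: {1,2,5,6}
'e' @ 5: {7,8,9,10}  ✓accept
'b' @ 6: {9,11}  ✓accept
after full input: {9,11}  (accept=9 in)

Answer: ACCEPT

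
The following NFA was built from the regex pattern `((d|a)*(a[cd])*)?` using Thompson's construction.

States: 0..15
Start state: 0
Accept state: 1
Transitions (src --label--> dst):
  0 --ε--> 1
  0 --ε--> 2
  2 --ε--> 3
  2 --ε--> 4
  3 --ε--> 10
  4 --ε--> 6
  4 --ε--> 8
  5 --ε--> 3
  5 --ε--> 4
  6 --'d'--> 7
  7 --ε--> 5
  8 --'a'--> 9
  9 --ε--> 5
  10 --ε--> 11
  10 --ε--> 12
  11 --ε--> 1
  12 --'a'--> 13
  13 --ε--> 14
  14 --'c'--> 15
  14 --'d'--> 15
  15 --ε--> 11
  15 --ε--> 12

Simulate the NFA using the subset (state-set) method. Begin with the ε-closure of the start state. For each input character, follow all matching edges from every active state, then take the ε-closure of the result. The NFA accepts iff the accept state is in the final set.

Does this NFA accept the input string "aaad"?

initial (ε-close {0}): {0,1,2,3,4,6,8,10,11,12}
'a' @ 1: {1,3,4,5,6,8,9,10,11,12,13,14}  ✓accept
'a' @ 2: {1,3,4,5,6,8,9,10,11,12,13,14}  ✓accept
'a' @ 3: {1,3,4,5,6,8,9,10,11,12,13,14}  ✓accept
'd' @ 4: {1,3,4,5,6,7,8,10,11,12,15}  ✓accept
end set {1,3,4,5,6,7,8,10,11,12,15} — state 1 in

Answer: ACCEPT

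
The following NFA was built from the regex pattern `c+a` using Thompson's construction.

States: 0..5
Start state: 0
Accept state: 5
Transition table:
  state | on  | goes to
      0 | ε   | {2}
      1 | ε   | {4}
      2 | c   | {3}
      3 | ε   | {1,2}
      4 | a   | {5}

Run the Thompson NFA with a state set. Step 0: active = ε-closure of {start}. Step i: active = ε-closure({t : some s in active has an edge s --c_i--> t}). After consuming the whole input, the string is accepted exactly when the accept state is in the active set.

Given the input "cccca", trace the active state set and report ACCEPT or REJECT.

start: ε-closure({0}) = {0,2}
'c' @ 1: {1,2,3,4}
'c' @ 2: {1,2,3,4}
'c' @ 3: {1,2,3,4}
'c' @ 4: {1,2,3,4}
'a' @ 5: {5}  (accept∈set)
after full input: {5}  (accept=5 in)

Answer: ACCEPT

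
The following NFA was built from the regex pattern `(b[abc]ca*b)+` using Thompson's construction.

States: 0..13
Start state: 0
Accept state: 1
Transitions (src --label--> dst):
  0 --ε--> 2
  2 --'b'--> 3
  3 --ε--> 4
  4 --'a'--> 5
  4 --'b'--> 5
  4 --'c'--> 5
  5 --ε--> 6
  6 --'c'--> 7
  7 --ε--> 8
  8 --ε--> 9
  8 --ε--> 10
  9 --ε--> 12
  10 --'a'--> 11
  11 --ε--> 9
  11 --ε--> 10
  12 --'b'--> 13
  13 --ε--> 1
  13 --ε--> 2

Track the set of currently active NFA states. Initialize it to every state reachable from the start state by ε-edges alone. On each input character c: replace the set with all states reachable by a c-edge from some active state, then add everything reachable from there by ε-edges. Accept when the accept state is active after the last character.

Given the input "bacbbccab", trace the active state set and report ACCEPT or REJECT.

Answer: ACCEPT

Derivation:
S₀ = ε-closure({0}) = {0,2}
'b' @ 1: {3,4}
'a' @ 2: {5,6}
'c' @ 3: {7,8,9,10,12}
'b' @ 4: {1,2,13}  (accept∈set)
'b' @ 5: {3,4}
'c' @ 6: {5,6}
'c' @ 7: {7,8,9,10,12}
'a' @ 8: {9,10,11,12}
'b' @ 9: {1,2,13}  (accept∈set)
final: {1,2,13}; accept 1 in set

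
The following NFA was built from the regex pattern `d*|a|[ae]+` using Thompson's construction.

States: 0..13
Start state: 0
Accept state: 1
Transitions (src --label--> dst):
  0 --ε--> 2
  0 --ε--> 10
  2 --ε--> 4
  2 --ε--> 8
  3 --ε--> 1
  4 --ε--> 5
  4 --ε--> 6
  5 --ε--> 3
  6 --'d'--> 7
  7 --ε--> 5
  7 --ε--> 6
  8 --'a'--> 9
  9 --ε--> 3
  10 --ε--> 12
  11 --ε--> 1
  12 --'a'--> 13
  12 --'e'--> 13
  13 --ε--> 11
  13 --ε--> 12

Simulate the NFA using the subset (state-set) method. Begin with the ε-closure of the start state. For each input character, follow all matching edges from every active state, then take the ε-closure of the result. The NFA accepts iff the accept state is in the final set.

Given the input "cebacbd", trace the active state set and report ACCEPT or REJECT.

S₀ = ε-closure({0}) = {0,1,2,3,4,5,6,8,10,12}
'c' @ 1: {}  — no active states
rest 'ebacbd' ignored (set empty)
after full input: {}  (accept=1 not in)

Answer: REJECT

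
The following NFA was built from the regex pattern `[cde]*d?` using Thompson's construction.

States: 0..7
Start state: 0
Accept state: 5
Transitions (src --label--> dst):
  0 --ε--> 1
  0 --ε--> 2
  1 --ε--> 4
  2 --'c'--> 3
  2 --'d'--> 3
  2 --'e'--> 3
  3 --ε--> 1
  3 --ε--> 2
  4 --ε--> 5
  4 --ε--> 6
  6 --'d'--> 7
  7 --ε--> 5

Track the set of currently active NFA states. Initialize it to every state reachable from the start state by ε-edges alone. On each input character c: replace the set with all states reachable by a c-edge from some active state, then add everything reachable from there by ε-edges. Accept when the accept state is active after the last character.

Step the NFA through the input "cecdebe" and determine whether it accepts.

start: ε-closure({0}) = {0,1,2,4,5,6}
'c' @ 1: {1,2,3,4,5,6}  [accepting]
'e' @ 2: {1,2,3,4,5,6}  [accepting]
'c' @ 3: {1,2,3,4,5,6}  [accepting]
'd' @ 4: {1,2,3,4,5,6,7}  [accepting]
'e' @ 5: {1,2,3,4,5,6}  [accepting]
'b' @ 6: {}  — no active states
rest 'e' ignored (set empty)
final: {}; accept 5 not in set

Answer: REJECT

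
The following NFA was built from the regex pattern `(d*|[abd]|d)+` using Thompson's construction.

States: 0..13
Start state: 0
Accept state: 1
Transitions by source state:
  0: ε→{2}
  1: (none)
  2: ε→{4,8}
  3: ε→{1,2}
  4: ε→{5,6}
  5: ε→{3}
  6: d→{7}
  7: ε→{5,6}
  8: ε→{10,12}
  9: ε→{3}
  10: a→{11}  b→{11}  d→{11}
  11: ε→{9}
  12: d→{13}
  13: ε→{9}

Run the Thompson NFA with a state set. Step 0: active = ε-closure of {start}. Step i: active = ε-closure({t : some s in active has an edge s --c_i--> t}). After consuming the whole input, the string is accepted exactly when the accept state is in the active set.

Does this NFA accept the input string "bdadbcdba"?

Answer: REJECT

Derivation:
start: ε-closure({0}) = {0,1,2,3,4,5,6,8,10,12}
'b' @ 1: {1,2,3,4,5,6,8,9,10,11,12}  [accepting]
'd' @ 2: {1,2,3,4,5,6,7,8,9,10,11,12,13}  [accepting]
'a' @ 3: {1,2,3,4,5,6,8,9,10,11,12}  [accepting]
'd' @ 4: {1,2,3,4,5,6,7,8,9,10,11,12,13}  [accepting]
'b' @ 5: {1,2,3,4,5,6,8,9,10,11,12}  [accepting]
'c' @ 6: {}  — state set empty
rest 'dba' ignored (set empty)
end set {} — state 1 not in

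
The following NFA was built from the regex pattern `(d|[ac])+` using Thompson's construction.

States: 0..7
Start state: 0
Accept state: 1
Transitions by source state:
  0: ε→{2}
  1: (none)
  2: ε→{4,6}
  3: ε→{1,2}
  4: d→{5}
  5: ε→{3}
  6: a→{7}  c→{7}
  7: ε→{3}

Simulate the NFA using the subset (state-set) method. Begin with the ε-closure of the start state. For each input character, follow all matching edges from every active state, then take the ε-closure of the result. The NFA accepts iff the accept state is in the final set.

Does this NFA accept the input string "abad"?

S₀ = ε-closure({0}) = {0,2,4,6}
'a' @ 1: {1,2,3,4,6,7}  ✓accept
'b' @ 2: {}  — no active states
rest 'ad' ignored (set empty)
final: {}; accept 1 not in set

Answer: REJECT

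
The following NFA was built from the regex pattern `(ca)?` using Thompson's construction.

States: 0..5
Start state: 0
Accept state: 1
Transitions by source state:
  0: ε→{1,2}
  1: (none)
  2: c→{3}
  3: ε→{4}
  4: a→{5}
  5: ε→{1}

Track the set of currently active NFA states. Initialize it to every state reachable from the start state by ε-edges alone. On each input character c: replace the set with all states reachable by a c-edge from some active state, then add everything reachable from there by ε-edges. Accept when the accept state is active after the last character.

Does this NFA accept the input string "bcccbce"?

Answer: REJECT

Trace:
initial (ε-close {0}): {0,1,2}
'b' @ 1: {}  — state set empty
rest 'cccbce' ignored (set empty)
end set {} — state 1 not in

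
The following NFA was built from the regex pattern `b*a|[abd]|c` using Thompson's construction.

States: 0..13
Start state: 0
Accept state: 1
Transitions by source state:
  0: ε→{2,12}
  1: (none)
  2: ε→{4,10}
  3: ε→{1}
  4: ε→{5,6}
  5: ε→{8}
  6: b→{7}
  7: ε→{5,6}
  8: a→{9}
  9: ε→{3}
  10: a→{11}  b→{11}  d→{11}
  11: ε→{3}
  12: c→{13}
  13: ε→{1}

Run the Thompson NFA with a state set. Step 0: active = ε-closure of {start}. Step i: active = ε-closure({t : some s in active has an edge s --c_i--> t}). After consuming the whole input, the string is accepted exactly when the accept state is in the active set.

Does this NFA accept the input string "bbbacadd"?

start: ε-closure({0}) = {0,2,4,5,6,8,10,12}
'b' @ 1: {1,3,5,6,7,8,11}  [accepting]
'b' @ 2: {5,6,7,8}
'b' @ 3: {5,6,7,8}
'a' @ 4: {1,3,9}  [accepting]
'c' @ 5: {}  — no active states
rest 'add' ignored (set empty)
final: {}; accept 1 not in set

Answer: REJECT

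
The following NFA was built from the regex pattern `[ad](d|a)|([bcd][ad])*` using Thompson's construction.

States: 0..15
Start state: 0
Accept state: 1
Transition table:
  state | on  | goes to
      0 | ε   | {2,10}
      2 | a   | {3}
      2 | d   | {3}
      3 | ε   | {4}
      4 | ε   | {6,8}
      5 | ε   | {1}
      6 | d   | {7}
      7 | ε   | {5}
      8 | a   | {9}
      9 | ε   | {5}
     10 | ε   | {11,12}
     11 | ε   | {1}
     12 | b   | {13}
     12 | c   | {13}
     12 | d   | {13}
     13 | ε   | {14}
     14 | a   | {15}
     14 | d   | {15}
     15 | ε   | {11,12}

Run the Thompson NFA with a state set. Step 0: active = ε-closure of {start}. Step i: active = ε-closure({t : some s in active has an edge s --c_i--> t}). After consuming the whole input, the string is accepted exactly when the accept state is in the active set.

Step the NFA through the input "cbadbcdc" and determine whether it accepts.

S₀ = ε-closure({0}) = {0,1,2,10,11,12}
'c' @ 1: {13,14}
'b' @ 2: {}  — state set empty
rest 'adbcdc' ignored (set empty)
after full input: {}  (accept=1 not in)

Answer: REJECT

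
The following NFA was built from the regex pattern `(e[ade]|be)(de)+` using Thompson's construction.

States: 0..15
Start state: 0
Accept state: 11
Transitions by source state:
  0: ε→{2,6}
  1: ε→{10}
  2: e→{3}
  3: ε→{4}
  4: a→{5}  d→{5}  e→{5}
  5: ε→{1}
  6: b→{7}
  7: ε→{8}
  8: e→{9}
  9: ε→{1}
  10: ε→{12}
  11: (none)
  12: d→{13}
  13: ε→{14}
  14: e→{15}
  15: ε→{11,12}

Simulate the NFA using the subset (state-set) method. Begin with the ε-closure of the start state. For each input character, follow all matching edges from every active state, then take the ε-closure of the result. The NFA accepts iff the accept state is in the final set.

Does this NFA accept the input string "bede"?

initial (ε-close {0}): {0,2,6}
'b' @ 1: {7,8}
'e' @ 2: {1,9,10,12}
'd' @ 3: {13,14}
'e' @ 4: {11,12,15}  [accepting]
end set {11,12,15} — state 11 in

Answer: ACCEPT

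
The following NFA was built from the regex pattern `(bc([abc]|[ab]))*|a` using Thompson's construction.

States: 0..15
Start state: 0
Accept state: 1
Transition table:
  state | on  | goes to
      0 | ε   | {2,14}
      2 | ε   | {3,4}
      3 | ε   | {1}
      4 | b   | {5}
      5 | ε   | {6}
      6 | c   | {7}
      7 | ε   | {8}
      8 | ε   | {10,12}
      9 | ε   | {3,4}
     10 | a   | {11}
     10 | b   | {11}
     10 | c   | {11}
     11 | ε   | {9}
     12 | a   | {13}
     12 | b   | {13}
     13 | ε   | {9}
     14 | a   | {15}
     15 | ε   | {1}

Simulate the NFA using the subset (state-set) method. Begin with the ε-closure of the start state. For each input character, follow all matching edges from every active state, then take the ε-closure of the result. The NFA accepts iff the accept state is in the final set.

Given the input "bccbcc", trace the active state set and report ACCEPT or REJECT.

Answer: ACCEPT

Steps:
initial (ε-close {0}): {0,1,2,3,4,14}
'b' @ 1: {5,6}
'c' @ 2: {7,8,10,12}
'c' @ 3: {1,3,4,9,11}  (accept∈set)
'b' @ 4: {5,6}
'c' @ 5: {7,8,10,12}
'c' @ 6: {1,3,4,9,11}  (accept∈set)
final: {1,3,4,9,11}; accept 1 in set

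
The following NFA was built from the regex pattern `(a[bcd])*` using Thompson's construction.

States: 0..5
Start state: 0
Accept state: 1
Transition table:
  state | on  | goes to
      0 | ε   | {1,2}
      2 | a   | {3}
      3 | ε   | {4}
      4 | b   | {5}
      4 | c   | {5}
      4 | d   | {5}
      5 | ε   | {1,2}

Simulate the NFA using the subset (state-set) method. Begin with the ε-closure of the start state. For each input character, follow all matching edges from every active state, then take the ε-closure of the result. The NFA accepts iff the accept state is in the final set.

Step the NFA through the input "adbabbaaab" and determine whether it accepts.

Answer: REJECT

Trace:
start: ε-closure({0}) = {0,1,2}
'a' @ 1: {3,4}
'd' @ 2: {1,2,5}  [accepting]
'b' @ 3: {}  — state set empty
rest 'abbaaab' ignored (set empty)
after full input: {}  (accept=1 not in)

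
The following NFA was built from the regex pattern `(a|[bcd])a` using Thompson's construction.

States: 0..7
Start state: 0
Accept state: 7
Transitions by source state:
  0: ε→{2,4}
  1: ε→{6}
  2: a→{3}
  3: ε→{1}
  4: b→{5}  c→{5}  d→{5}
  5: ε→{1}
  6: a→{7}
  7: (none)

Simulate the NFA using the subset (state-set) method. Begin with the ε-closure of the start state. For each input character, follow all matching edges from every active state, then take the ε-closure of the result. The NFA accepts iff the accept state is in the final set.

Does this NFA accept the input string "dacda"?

Answer: REJECT

Steps:
start: ε-closure({0}) = {0,2,4}
'd' @ 1: {1,5,6}
'a' @ 2: {7}  (accept∈set)
'c' @ 3: {}  — no active states
rest 'da' ignored (set empty)
after full input: {}  (accept=7 not in)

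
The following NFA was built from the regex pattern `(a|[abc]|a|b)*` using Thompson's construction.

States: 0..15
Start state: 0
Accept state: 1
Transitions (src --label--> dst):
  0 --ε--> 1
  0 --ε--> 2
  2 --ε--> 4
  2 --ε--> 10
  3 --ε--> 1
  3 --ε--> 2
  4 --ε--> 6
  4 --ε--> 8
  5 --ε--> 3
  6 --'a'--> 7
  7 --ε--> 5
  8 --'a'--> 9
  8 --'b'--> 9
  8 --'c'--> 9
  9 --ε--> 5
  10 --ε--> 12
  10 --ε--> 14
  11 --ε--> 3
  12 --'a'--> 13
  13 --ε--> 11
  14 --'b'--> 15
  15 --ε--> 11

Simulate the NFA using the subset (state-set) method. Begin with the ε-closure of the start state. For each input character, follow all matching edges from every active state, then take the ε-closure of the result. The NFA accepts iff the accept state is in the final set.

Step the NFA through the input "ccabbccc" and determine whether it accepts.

Answer: ACCEPT

Derivation:
start: ε-closure({0}) = {0,1,2,4,6,8,10,12,14}
'c' @ 1: {1,2,3,4,5,6,8,9,10,12,14}  (accept∈set)
'c' @ 2: {1,2,3,4,5,6,8,9,10,12,14}  (accept∈set)
'a' @ 3: {1,2,3,4,5,6,7,8,9,10,11,12,13,14}  (accept∈set)
'b' @ 4: {1,2,3,4,5,6,8,9,10,11,12,14,15}  (accept∈set)
'b' @ 5: {1,2,3,4,5,6,8,9,10,11,12,14,15}  (accept∈set)
'c' @ 6: {1,2,3,4,5,6,8,9,10,12,14}  (accept∈set)
'c' @ 7: {1,2,3,4,5,6,8,9,10,12,14}  (accept∈set)
'c' @ 8: {1,2,3,4,5,6,8,9,10,12,14}  (accept∈set)
final: {1,2,3,4,5,6,8,9,10,12,14}; accept 1 in set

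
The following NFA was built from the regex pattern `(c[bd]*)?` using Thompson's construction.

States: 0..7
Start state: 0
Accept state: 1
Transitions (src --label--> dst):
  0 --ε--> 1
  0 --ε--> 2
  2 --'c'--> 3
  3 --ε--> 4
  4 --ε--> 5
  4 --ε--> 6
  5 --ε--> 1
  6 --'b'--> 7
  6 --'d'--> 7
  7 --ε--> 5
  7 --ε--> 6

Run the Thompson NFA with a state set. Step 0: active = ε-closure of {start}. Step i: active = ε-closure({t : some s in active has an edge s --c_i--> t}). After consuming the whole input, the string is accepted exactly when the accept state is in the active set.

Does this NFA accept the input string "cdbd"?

start: ε-closure({0}) = {0,1,2}
'c' @ 1: {1,3,4,5,6}  (accept∈set)
'd' @ 2: {1,5,6,7}  (accept∈set)
'b' @ 3: {1,5,6,7}  (accept∈set)
'd' @ 4: {1,5,6,7}  (accept∈set)
final: {1,5,6,7}; accept 1 in set

Answer: ACCEPT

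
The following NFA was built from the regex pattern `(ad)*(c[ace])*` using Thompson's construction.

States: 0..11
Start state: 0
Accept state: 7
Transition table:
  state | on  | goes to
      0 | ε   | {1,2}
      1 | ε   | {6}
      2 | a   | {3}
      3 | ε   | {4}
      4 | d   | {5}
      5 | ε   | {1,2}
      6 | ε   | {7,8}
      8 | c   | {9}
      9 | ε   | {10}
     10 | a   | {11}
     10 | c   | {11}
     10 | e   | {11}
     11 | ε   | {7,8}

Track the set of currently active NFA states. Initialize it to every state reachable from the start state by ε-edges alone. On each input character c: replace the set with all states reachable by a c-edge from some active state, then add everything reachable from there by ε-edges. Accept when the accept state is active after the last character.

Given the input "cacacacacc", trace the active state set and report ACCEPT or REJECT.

Answer: ACCEPT

Derivation:
start: ε-closure({0}) = {0,1,2,6,7,8}
'c' @ 1: {9,10}
'a' @ 2: {7,8,11}  ✓accept
'c' @ 3: {9,10}
'a' @ 4: {7,8,11}  ✓accept
'c' @ 5: {9,10}
'a' @ 6: {7,8,11}  ✓accept
'c' @ 7: {9,10}
'a' @ 8: {7,8,11}  ✓accept
'c' @ 9: {9,10}
'c' @ 10: {7,8,11}  ✓accept
after full input: {7,8,11}  (accept=7 in)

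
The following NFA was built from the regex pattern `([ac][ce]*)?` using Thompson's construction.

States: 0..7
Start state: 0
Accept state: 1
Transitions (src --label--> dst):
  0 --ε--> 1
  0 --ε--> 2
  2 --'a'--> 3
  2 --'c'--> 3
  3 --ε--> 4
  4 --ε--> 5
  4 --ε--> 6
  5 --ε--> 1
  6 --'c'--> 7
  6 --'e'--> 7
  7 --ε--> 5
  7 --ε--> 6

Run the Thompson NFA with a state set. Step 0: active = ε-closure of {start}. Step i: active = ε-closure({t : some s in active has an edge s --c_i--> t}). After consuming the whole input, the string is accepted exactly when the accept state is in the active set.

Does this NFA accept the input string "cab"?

S₀ = ε-closure({0}) = {0,1,2}
'c' @ 1: {1,3,4,5,6}  (accept∈set)
'a' @ 2: {}  — dead — no transitions
rest 'b' ignored (set empty)
final: {}; accept 1 not in set

Answer: REJECT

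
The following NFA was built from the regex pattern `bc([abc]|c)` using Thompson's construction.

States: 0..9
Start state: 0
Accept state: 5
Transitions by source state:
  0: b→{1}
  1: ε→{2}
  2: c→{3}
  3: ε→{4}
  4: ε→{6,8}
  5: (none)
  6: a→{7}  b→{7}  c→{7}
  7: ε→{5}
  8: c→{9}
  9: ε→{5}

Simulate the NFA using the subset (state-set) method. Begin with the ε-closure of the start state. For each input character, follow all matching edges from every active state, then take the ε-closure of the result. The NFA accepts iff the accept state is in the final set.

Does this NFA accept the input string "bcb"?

S₀ = ε-closure({0}) = {0}
'b' @ 1: {1,2}
'c' @ 2: {3,4,6,8}
'b' @ 3: {5,7}  [accepting]
after full input: {5,7}  (accept=5 in)

Answer: ACCEPT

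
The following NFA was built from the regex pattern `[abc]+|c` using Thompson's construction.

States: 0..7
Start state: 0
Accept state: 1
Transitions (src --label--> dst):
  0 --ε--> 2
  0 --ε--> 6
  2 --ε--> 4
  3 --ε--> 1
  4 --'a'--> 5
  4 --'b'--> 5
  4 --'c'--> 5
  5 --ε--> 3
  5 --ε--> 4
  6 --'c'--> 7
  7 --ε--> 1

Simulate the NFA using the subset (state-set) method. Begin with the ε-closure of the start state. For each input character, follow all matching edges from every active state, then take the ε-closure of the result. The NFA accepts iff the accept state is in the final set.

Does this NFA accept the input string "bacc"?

start: ε-closure({0}) = {0,2,4,6}
'b' @ 1: {1,3,4,5}  (accept∈set)
'a' @ 2: {1,3,4,5}  (accept∈set)
'c' @ 3: {1,3,4,5}  (accept∈set)
'c' @ 4: {1,3,4,5}  (accept∈set)
final: {1,3,4,5}; accept 1 in set

Answer: ACCEPT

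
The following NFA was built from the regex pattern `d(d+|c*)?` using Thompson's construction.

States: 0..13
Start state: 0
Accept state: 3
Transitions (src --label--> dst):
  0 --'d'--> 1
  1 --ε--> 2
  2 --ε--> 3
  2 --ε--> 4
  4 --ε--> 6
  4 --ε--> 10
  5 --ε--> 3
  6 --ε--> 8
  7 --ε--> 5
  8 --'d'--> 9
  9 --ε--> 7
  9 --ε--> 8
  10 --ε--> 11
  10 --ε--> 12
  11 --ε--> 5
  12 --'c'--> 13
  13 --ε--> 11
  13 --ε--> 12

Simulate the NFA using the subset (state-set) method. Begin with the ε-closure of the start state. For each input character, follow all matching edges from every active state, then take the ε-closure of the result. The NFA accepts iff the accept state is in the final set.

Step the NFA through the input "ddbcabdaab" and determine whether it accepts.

Answer: REJECT

Steps:
initial (ε-close {0}): {0}
'd' @ 1: {1,2,3,4,5,6,8,10,11,12}  (accept∈set)
'd' @ 2: {3,5,7,8,9}  (accept∈set)
'b' @ 3: {}  — dead — no transitions
rest 'cabdaab' ignored (set empty)
end set {} — state 3 not in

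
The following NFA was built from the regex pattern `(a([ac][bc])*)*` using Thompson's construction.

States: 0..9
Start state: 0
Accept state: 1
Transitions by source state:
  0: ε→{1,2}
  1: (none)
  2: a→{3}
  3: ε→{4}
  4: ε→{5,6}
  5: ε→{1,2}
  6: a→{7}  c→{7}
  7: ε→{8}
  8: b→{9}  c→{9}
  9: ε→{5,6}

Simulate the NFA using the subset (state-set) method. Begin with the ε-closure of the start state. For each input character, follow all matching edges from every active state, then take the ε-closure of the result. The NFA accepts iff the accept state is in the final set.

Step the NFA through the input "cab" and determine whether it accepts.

S₀ = ε-closure({0}) = {0,1,2}
'c' @ 1: {}  — no active states
rest 'ab' ignored (set empty)
final: {}; accept 1 not in set

Answer: REJECT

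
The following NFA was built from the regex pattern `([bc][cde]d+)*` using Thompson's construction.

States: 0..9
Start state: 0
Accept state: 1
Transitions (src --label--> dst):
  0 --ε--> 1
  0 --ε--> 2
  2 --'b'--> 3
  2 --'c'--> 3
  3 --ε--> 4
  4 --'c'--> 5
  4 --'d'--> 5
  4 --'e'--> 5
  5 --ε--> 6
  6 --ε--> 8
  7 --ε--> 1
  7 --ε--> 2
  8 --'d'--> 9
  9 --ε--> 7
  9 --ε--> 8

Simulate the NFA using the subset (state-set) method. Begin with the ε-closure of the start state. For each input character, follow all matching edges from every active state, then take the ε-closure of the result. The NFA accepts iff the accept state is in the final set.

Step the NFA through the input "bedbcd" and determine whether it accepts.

S₀ = ε-closure({0}) = {0,1,2}
'b' @ 1: {3,4}
'e' @ 2: {5,6,8}
'd' @ 3: {1,2,7,8,9}  ✓accept
'b' @ 4: {3,4}
'c' @ 5: {5,6,8}
'd' @ 6: {1,2,7,8,9}  ✓accept
after full input: {1,2,7,8,9}  (accept=1 in)

Answer: ACCEPT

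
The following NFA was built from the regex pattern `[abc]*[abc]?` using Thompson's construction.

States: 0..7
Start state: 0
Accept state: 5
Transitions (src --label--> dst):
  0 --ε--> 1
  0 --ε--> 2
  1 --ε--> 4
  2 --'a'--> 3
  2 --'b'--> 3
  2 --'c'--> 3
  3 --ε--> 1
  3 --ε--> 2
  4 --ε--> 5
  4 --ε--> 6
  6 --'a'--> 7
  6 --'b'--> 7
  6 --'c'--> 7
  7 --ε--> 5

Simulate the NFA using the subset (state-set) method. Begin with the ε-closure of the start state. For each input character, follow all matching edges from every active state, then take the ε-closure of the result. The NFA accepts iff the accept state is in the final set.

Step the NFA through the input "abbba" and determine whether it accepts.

Answer: ACCEPT

Steps:
initial (ε-close {0}): {0,1,2,4,5,6}
'a' @ 1: {1,2,3,4,5,6,7}  [accepting]
'b' @ 2: {1,2,3,4,5,6,7}  [accepting]
'b' @ 3: {1,2,3,4,5,6,7}  [accepting]
'b' @ 4: {1,2,3,4,5,6,7}  [accepting]
'a' @ 5: {1,2,3,4,5,6,7}  [accepting]
end set {1,2,3,4,5,6,7} — state 5 in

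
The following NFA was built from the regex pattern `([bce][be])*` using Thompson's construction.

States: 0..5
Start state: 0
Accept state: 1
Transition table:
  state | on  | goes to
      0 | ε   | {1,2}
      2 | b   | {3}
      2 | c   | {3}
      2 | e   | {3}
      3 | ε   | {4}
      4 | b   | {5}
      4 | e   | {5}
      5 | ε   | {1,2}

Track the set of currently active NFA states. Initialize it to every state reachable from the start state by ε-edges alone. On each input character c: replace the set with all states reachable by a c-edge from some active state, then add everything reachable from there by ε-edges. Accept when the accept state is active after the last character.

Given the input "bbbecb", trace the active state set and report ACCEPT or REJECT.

S₀ = ε-closure({0}) = {0,1,2}
'b' @ 1: {3,4}
'b' @ 2: {1,2,5}  [accepting]
'b' @ 3: {3,4}
'e' @ 4: {1,2,5}  [accepting]
'c' @ 5: {3,4}
'b' @ 6: {1,2,5}  [accepting]
end set {1,2,5} — state 1 in

Answer: ACCEPT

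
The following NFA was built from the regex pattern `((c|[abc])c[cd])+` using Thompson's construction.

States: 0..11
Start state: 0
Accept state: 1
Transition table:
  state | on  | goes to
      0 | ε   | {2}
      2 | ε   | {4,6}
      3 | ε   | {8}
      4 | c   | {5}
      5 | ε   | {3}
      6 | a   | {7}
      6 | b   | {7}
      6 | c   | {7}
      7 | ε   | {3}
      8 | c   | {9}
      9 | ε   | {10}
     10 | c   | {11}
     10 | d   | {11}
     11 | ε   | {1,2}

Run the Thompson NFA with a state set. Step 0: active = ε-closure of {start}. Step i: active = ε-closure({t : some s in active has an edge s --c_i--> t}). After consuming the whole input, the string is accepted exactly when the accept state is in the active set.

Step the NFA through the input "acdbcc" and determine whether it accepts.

Answer: ACCEPT

Derivation:
S₀ = ε-closure({0}) = {0,2,4,6}
'a' @ 1: {3,7,8}
'c' @ 2: {9,10}
'd' @ 3: {1,2,4,6,11}  (accept∈set)
'b' @ 4: {3,7,8}
'c' @ 5: {9,10}
'c' @ 6: {1,2,4,6,11}  (accept∈set)
end set {1,2,4,6,11} — state 1 in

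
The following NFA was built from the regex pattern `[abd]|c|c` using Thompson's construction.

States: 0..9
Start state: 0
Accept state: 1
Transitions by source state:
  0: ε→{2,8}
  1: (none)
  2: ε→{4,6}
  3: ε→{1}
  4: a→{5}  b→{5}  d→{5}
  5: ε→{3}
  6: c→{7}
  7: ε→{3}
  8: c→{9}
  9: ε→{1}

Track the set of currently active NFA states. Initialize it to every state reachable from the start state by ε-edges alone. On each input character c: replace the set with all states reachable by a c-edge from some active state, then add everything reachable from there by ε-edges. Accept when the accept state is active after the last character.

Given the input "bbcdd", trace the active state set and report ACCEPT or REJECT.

Answer: REJECT

Derivation:
initial (ε-close {0}): {0,2,4,6,8}
'b' @ 1: {1,3,5}  [accepting]
'b' @ 2: {}  — no active states
rest 'cdd' ignored (set empty)
end set {} — state 1 not in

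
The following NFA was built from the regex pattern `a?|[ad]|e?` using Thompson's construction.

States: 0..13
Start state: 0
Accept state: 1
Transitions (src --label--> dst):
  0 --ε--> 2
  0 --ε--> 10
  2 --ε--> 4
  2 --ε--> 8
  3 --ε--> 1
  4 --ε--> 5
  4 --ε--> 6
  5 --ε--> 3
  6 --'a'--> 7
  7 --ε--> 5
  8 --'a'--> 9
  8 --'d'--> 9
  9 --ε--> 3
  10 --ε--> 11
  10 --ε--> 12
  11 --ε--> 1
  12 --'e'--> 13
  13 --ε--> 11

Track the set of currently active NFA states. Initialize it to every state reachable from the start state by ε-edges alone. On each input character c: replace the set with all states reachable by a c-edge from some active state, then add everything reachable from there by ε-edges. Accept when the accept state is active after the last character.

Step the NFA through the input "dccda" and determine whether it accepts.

Answer: REJECT

Derivation:
initial (ε-close {0}): {0,1,2,3,4,5,6,8,10,11,12}
'd' @ 1: {1,3,9}  ✓accept
'c' @ 2: {}  — no active states
rest 'cda' ignored (set empty)
final: {}; accept 1 not in set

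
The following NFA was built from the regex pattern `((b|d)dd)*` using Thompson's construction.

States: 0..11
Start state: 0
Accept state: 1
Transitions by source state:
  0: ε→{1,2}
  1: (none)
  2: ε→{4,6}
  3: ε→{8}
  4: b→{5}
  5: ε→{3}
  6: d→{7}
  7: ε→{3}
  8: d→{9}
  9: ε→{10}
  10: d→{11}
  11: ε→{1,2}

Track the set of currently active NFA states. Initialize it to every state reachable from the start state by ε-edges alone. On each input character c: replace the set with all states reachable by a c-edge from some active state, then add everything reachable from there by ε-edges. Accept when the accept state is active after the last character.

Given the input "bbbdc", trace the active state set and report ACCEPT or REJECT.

Answer: REJECT

Steps:
start: ε-closure({0}) = {0,1,2,4,6}
'b' @ 1: {3,5,8}
'b' @ 2: {}  — no active states
rest 'bdc' ignored (set empty)
final: {}; accept 1 not in set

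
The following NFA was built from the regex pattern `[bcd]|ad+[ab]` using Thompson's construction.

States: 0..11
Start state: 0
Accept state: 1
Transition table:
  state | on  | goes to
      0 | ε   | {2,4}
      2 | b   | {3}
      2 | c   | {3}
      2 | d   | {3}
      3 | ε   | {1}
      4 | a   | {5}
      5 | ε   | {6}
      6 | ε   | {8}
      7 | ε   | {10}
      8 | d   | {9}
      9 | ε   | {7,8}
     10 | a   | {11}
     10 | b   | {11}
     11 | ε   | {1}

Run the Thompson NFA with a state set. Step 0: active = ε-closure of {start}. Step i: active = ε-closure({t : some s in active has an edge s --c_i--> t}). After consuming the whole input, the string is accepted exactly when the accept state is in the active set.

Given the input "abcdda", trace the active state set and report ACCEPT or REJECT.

initial (ε-close {0}): {0,2,4}
'a' @ 1: {5,6,8}
'b' @ 2: {}  — state set empty
rest 'cdda' ignored (set empty)
end set {} — state 1 not in

Answer: REJECT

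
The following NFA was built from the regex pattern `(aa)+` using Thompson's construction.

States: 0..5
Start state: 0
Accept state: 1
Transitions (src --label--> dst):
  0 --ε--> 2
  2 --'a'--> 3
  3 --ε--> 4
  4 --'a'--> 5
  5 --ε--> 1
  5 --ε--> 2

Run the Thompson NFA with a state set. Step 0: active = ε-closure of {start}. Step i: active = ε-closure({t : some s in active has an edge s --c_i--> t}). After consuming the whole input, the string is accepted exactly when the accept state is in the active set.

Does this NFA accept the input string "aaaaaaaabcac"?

S₀ = ε-closure({0}) = {0,2}
'a' @ 1: {3,4}
'a' @ 2: {1,2,5}  [accepting]
'a' @ 3: {3,4}
'a' @ 4: {1,2,5}  [accepting]
'a' @ 5: {3,4}
'a' @ 6: {1,2,5}  [accepting]
'a' @ 7: {3,4}
'a' @ 8: {1,2,5}  [accepting]
'b' @ 9: {}  — no active states
rest 'cac' ignored (set empty)
final: {}; accept 1 not in set

Answer: REJECT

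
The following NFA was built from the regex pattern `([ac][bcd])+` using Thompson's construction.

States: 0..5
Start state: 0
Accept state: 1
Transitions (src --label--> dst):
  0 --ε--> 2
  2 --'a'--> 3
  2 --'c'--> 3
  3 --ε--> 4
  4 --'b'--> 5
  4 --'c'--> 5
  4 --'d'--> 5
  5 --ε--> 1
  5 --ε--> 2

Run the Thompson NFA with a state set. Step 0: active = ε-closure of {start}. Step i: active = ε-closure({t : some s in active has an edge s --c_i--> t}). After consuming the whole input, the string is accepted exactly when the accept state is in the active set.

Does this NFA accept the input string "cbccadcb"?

Answer: ACCEPT

Steps:
S₀ = ε-closure({0}) = {0,2}
'c' @ 1: {3,4}
'b' @ 2: {1,2,5}  [accepting]
'c' @ 3: {3,4}
'c' @ 4: {1,2,5}  [accepting]
'a' @ 5: {3,4}
'd' @ 6: {1,2,5}  [accepting]
'c' @ 7: {3,4}
'b' @ 8: {1,2,5}  [accepting]
after full input: {1,2,5}  (accept=1 in)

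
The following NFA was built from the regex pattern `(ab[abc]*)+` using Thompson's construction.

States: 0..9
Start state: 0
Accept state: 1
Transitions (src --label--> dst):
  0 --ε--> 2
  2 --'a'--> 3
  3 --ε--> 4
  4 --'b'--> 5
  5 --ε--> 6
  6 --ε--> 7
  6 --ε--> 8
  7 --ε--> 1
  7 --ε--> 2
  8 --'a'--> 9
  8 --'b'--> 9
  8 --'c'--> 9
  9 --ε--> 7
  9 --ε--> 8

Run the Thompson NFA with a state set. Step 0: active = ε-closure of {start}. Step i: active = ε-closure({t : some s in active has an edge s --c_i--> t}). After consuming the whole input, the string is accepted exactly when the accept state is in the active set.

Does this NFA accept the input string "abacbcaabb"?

start: ε-closure({0}) = {0,2}
'a' @ 1: {3,4}
'b' @ 2: {1,2,5,6,7,8}  (accept∈set)
'a' @ 3: {1,2,3,4,7,8,9}  (accept∈set)
'c' @ 4: {1,2,7,8,9}  (accept∈set)
'b' @ 5: {1,2,7,8,9}  (accept∈set)
'c' @ 6: {1,2,7,8,9}  (accept∈set)
'a' @ 7: {1,2,3,4,7,8,9}  (accept∈set)
'a' @ 8: {1,2,3,4,7,8,9}  (accept∈set)
'b' @ 9: {1,2,5,6,7,8,9}  (accept∈set)
'b' @ 10: {1,2,7,8,9}  (accept∈set)
end set {1,2,7,8,9} — state 1 in

Answer: ACCEPT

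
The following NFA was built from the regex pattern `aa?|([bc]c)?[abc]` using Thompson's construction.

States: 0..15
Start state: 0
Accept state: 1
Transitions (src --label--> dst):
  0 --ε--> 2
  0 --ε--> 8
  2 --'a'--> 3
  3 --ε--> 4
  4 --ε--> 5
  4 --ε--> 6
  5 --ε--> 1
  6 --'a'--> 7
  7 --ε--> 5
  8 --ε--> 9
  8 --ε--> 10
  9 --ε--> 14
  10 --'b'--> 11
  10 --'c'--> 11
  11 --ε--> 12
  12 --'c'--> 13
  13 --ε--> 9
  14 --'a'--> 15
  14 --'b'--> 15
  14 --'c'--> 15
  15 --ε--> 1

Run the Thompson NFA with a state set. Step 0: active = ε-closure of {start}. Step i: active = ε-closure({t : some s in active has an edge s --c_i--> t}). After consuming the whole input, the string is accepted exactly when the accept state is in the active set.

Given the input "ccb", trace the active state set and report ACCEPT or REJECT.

initial (ε-close {0}): {0,2,8,9,10,14}
'c' @ 1: {1,11,12,15}  ✓accept
'c' @ 2: {9,13,14}
'b' @ 3: {1,15}  ✓accept
final: {1,15}; accept 1 in set

Answer: ACCEPT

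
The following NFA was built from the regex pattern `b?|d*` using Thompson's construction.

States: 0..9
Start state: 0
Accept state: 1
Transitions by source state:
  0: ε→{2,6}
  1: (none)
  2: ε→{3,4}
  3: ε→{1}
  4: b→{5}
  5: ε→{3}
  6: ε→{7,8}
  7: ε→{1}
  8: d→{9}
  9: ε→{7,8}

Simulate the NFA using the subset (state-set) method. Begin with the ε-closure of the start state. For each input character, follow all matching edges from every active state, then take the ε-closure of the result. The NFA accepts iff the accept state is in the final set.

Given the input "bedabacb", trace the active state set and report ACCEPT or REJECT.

start: ε-closure({0}) = {0,1,2,3,4,6,7,8}
'b' @ 1: {1,3,5}  ✓accept
'e' @ 2: {}  — no active states
rest 'dabacb' ignored (set empty)
final: {}; accept 1 not in set

Answer: REJECT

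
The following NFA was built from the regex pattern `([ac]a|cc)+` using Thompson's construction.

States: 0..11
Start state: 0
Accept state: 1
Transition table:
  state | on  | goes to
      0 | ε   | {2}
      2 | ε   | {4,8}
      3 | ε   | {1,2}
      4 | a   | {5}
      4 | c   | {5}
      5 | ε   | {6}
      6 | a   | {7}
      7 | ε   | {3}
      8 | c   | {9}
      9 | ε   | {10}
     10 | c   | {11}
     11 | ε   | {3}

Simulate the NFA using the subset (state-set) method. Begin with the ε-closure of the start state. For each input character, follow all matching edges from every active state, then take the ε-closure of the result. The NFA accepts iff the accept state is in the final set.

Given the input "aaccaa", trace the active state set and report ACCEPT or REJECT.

initial (ε-close {0}): {0,2,4,8}
'a' @ 1: {5,6}
'a' @ 2: {1,2,3,4,7,8}  (accept∈set)
'c' @ 3: {5,6,9,10}
'c' @ 4: {1,2,3,4,8,11}  (accept∈set)
'a' @ 5: {5,6}
'a' @ 6: {1,2,3,4,7,8}  (accept∈set)
after full input: {1,2,3,4,7,8}  (accept=1 in)

Answer: ACCEPT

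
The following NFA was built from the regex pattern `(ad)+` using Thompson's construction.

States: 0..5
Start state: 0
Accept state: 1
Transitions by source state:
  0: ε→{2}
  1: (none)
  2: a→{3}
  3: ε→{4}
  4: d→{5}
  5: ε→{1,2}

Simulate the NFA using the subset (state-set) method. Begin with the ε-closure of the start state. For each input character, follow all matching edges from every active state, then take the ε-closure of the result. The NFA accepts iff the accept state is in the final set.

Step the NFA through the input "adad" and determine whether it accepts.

Answer: ACCEPT

Steps:
initial (ε-close {0}): {0,2}
'a' @ 1: {3,4}
'd' @ 2: {1,2,5}  (accept∈set)
'a' @ 3: {3,4}
'd' @ 4: {1,2,5}  (accept∈set)
end set {1,2,5} — state 1 in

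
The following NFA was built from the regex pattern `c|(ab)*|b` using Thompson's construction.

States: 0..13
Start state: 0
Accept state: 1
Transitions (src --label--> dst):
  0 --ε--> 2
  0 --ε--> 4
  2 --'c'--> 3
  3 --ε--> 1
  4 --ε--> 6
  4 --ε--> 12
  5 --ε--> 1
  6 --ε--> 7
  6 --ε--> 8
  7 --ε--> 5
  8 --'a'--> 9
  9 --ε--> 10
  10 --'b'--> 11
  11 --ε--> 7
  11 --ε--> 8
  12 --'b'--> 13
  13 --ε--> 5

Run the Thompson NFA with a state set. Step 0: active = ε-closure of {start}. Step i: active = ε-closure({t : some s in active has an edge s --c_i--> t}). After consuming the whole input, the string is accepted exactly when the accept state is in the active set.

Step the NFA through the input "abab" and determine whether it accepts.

S₀ = ε-closure({0}) = {0,1,2,4,5,6,7,8,12}
'a' @ 1: {9,10}
'b' @ 2: {1,5,7,8,11}  [accepting]
'a' @ 3: {9,10}
'b' @ 4: {1,5,7,8,11}  [accepting]
end set {1,5,7,8,11} — state 1 in

Answer: ACCEPT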